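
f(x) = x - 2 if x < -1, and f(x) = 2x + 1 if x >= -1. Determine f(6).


6 satisfies x >= -1
f(6) = 13

13


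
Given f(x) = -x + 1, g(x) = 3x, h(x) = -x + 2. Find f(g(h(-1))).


h(-1) = 3
g(3) = 9
f(9) = -8

-8


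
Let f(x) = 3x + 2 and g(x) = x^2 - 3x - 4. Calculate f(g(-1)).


g(-1) = 0
f(0) = 2

2


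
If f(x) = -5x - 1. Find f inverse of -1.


Solve -5x - 1 = -1
x = (-1 + 1) / (-5) = 0

0


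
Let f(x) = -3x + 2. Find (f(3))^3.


-343


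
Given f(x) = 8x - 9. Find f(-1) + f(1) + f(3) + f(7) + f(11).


f(-1) = -17
f(1) = -1
f(3) = 15
f(7) = 47
f(11) = 79
Sum = 123

123


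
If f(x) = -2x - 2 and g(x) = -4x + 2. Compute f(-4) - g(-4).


f(-4) = 6
g(-4) = 18
Difference = -12

-12


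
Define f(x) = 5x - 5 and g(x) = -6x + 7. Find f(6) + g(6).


f(6) = 25
g(6) = -29
Sum = -4

-4


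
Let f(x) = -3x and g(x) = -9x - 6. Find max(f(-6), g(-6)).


f(-6) = 18
g(-6) = 48
max = 48

48


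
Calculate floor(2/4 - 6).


2/4 = 0.5
0.5 - 6 = -5.5
floor(-5.5) = -6

-6


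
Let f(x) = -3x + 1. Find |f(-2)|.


f(-2) = 7
|7| = 7

7


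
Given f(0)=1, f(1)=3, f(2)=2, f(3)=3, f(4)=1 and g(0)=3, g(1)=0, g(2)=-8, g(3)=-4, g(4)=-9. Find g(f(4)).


f(4) = 1
g(1) = 0

0


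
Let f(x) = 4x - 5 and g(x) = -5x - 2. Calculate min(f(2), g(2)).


f(2) = 3
g(2) = -12
min = -12

-12


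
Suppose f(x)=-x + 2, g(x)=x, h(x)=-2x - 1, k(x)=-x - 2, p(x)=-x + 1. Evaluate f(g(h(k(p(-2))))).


-7


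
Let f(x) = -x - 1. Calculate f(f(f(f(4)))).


f(4) = -5
f(-5) = 4
f(4) = -5
f(-5) = 4

4


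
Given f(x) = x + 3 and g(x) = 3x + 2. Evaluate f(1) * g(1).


20


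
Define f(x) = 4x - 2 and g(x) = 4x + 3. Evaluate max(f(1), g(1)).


f(1) = 2
g(1) = 7
max = 7

7


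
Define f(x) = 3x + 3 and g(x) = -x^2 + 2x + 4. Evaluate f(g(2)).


g(2) = 4
f(4) = 15

15


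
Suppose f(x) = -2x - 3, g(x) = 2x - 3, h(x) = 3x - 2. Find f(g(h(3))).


-25


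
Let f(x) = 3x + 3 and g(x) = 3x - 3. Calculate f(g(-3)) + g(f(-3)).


f(g(-3)) = -33
g(f(-3)) = -21
Sum = -54

-54


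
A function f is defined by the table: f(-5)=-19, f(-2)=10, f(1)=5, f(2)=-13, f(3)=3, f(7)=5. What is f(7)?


Reading from the table at x = 7

5


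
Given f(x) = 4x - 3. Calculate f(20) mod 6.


5


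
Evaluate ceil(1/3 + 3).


1/3 = 0.3333
0.3333 + 3 = 3.3333
ceil(3.3333) = 4

4


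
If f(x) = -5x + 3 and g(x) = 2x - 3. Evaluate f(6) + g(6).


f(6) = -27
g(6) = 9
Sum = -18

-18


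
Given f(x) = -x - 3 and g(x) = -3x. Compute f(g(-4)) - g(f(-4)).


f(g(-4)) = -15
g(f(-4)) = -3
Difference = -12

-12


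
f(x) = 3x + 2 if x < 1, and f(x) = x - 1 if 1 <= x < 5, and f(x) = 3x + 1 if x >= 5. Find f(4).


4 satisfies 1 <= x < 5
f(4) = 3

3


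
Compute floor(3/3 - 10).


3/3 = 1
1 - 10 = -9
floor(-9) = -9

-9


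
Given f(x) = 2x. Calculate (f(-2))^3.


f(-2) = -4
(-4)^3 = -64

-64


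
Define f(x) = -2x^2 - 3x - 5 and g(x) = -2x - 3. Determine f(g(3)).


g(3) = -9
f(-9) = (-2)*(-9)^2 - 3*(-9) - 5 = -140

-140


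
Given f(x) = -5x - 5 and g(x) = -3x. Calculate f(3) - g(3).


-11


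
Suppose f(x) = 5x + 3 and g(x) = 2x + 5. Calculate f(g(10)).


g(10) = 25
f(25) = 128

128


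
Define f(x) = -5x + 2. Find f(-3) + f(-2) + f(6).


f(-3) = 17
f(-2) = 12
f(6) = -28
Sum = 1

1


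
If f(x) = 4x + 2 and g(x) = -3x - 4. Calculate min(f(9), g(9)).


f(9) = 38
g(9) = -31
min = -31

-31


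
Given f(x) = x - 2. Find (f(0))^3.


f(0) = -2
(-2)^3 = -8

-8


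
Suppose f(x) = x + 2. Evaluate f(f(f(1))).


f(1) = 3
f(3) = 5
f(5) = 7

7


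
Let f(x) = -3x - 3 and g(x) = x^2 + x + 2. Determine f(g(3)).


g(3) = 14
f(14) = -45

-45


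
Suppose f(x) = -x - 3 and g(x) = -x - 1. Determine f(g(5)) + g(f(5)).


f(g(5)) = 3
g(f(5)) = 7
Sum = 10

10


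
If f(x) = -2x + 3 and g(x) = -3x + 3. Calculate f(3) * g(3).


f(3) = -3
g(3) = -6
Product = 18

18


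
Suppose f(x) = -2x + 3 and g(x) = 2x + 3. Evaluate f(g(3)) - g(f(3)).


f(g(3)) = -15
g(f(3)) = -3
Difference = -12

-12


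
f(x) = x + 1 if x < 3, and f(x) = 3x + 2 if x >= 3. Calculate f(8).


8 satisfies x >= 3
f(8) = 26

26


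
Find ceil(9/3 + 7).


9/3 = 3
3 + 7 = 10
ceil(10) = 10

10


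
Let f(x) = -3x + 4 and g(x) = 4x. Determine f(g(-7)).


88


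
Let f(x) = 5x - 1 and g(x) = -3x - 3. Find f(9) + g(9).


f(9) = 44
g(9) = -30
Sum = 14

14


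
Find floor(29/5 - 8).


-3


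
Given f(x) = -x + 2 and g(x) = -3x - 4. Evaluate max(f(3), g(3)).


-1


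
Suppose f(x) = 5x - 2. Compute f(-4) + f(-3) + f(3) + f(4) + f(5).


f(-4) = -22
f(-3) = -17
f(3) = 13
f(4) = 18
f(5) = 23
Sum = 15

15


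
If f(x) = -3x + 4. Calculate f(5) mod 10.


f(5) = -11
-11 mod 10 = 9

9


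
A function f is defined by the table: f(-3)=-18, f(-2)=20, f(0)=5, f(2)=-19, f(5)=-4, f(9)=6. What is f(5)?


Reading from the table at x = 5

-4


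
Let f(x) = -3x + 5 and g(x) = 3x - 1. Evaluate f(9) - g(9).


f(9) = -22
g(9) = 26
Difference = -48

-48


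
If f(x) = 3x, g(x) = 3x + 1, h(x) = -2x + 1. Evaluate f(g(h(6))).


-96


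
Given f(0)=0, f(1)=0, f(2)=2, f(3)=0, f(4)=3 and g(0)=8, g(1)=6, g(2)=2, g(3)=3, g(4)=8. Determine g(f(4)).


f(4) = 3
g(3) = 3

3


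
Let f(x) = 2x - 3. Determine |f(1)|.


f(1) = -1
|-1| = 1

1


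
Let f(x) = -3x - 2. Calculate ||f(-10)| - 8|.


f(-10) = 28
|28| = 28
|28 - 8| = 20

20


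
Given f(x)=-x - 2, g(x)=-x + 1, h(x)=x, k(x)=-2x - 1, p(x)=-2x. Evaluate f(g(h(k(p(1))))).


p(1) = -2
k(-2) = 3
h(3) = 3
g(3) = -2
f(-2) = 0

0


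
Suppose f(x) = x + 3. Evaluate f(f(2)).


8


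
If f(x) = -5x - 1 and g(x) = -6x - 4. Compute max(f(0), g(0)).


-1


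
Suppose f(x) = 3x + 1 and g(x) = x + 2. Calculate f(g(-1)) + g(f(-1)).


f(g(-1)) = 4
g(f(-1)) = 0
Sum = 4

4


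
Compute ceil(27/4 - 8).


27/4 = 6.75
6.75 - 8 = -1.25
ceil(-1.25) = -1

-1


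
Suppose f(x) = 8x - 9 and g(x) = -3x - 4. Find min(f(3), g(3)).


-13


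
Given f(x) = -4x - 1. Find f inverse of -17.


Solve -4x - 1 = -17
x = (-17 + 1) / (-4) = 4

4


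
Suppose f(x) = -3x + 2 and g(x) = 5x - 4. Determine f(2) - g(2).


-10


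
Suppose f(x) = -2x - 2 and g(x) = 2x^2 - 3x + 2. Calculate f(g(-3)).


g(-3) = 29
f(29) = -60

-60


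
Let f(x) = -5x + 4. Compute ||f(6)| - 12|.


f(6) = -26
|-26| = 26
|26 - 12| = 14

14


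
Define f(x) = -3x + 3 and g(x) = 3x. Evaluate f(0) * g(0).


f(0) = 3
g(0) = 0
Product = 0

0


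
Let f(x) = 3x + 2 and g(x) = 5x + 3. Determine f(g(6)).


g(6) = 33
f(33) = 101

101


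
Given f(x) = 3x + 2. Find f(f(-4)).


-28


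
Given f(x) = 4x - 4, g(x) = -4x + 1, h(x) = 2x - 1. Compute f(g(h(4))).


h(4) = 7
g(7) = -27
f(-27) = -112

-112


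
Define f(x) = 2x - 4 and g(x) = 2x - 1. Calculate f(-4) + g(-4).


f(-4) = -12
g(-4) = -9
Sum = -21

-21


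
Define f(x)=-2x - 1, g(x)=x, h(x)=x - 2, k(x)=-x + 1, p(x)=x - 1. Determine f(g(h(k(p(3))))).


p(3) = 2
k(2) = -1
h(-1) = -3
g(-3) = -3
f(-3) = 5

5


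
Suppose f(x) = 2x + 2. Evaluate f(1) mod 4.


f(1) = 4
4 mod 4 = 0

0


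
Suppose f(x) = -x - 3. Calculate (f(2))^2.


f(2) = -5
(-5)^2 = 25

25


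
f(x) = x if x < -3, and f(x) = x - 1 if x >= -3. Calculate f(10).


10 satisfies x >= -3
f(10) = 9

9


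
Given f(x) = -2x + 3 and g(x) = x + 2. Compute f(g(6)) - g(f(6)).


-6


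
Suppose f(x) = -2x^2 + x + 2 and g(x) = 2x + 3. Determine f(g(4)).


g(4) = 11
f(11) = (-2)*(11)^2 + 1*(11) + 2 = -229

-229


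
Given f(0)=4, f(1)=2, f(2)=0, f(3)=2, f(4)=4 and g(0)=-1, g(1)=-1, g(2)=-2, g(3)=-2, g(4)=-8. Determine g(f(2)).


f(2) = 0
g(0) = -1

-1


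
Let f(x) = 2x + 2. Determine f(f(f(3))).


f(3) = 8
f(8) = 18
f(18) = 38

38


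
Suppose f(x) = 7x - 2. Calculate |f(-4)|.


f(-4) = -30
|-30| = 30

30


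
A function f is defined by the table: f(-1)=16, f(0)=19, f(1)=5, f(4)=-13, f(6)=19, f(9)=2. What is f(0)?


Reading from the table at x = 0

19


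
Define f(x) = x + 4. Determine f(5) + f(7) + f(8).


32


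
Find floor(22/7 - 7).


22/7 = 3.1429
3.1429 - 7 = -3.8571
floor(-3.8571) = -4

-4


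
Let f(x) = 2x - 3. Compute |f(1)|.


f(1) = -1
|-1| = 1

1


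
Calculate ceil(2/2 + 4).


2/2 = 1
1 + 4 = 5
ceil(5) = 5

5


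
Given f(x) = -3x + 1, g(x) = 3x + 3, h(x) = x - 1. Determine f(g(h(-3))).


h(-3) = -4
g(-4) = -9
f(-9) = 28

28


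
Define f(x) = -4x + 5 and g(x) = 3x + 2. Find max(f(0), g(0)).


5


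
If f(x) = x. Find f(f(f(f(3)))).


f(3) = 3
f(3) = 3
f(3) = 3
f(3) = 3

3


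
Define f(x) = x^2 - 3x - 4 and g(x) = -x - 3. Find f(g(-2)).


g(-2) = -1
f(-1) = 1*(-1)^2 - 3*(-1) - 4 = 0

0


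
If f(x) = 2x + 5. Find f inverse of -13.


Solve 2x + 5 = -13
x = (-13 - 5) / 2 = -9

-9


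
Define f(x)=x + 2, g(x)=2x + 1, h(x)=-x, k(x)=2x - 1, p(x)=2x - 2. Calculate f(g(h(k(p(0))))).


p(0) = -2
k(-2) = -5
h(-5) = 5
g(5) = 11
f(11) = 13

13


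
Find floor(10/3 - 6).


10/3 = 3.3333
3.3333 - 6 = -2.6667
floor(-2.6667) = -3

-3


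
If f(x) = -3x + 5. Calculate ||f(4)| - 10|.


f(4) = -7
|-7| = 7
|7 - 10| = 3

3


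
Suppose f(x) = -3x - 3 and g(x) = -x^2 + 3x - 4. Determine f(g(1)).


g(1) = -2
f(-2) = 3

3


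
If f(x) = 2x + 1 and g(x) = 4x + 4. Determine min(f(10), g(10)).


f(10) = 21
g(10) = 44
min = 21

21


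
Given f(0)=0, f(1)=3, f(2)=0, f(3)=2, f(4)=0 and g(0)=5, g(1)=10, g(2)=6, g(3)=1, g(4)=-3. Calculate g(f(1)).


f(1) = 3
g(3) = 1

1


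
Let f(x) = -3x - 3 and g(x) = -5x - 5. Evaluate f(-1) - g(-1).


0


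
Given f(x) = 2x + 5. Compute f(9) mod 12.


f(9) = 23
23 mod 12 = 11

11


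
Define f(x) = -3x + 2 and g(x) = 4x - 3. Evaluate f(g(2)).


g(2) = 5
f(5) = -13

-13


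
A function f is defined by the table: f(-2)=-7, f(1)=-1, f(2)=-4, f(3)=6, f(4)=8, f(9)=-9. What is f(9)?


Reading from the table at x = 9

-9


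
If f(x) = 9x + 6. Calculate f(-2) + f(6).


f(-2) = -12
f(6) = 60
Sum = 48

48


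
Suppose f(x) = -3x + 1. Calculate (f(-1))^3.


f(-1) = 4
(4)^3 = 64

64


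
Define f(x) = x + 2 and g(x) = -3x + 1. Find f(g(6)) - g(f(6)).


f(g(6)) = -15
g(f(6)) = -23
Difference = 8

8


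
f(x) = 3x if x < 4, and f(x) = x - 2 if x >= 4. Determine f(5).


5 satisfies x >= 4
f(5) = 3

3


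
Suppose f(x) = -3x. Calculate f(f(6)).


f(6) = -18
f(-18) = 54

54


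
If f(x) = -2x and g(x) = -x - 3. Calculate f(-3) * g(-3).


f(-3) = 6
g(-3) = 0
Product = 0

0


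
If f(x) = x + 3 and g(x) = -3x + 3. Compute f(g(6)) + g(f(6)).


f(g(6)) = -12
g(f(6)) = -24
Sum = -36

-36


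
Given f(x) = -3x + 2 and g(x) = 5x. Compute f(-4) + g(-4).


f(-4) = 14
g(-4) = -20
Sum = -6

-6


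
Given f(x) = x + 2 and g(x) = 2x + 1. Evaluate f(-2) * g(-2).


f(-2) = 0
g(-2) = -3
Product = 0

0


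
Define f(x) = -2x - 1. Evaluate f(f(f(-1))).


f(-1) = 1
f(1) = -3
f(-3) = 5

5


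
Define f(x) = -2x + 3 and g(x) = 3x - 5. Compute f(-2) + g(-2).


f(-2) = 7
g(-2) = -11
Sum = -4

-4


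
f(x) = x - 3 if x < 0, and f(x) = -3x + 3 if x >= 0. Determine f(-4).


-4 satisfies x < 0
f(-4) = -7

-7


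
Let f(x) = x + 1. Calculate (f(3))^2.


16


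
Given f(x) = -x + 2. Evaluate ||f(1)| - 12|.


f(1) = 1
|1| = 1
|1 - 12| = 11

11


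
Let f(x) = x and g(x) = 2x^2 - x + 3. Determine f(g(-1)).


g(-1) = 6
f(6) = 6

6


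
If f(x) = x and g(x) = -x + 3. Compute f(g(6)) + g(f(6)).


-6


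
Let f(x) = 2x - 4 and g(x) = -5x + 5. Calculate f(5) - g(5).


f(5) = 6
g(5) = -20
Difference = 26

26


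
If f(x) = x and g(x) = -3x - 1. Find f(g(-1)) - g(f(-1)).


f(g(-1)) = 2
g(f(-1)) = 2
Difference = 0

0


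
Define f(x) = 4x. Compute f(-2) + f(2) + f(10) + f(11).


f(-2) = -8
f(2) = 8
f(10) = 40
f(11) = 44
Sum = 84

84


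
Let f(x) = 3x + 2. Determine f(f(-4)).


f(-4) = -10
f(-10) = -28

-28


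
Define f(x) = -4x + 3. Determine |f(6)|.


f(6) = -21
|-21| = 21

21


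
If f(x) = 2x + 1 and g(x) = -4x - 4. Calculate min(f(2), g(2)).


f(2) = 5
g(2) = -12
min = -12

-12


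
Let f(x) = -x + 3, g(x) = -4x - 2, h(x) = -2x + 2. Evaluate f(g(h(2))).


h(2) = -2
g(-2) = 6
f(6) = -3

-3


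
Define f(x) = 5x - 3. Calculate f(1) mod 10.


2


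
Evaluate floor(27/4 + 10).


16


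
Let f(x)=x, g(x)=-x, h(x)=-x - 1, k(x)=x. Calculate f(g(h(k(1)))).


k(1) = 1
h(1) = -2
g(-2) = 2
f(2) = 2

2


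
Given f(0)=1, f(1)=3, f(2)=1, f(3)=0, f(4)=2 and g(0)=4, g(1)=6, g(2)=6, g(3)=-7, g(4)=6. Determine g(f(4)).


f(4) = 2
g(2) = 6

6


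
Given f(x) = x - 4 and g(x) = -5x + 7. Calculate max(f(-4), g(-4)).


f(-4) = -8
g(-4) = 27
max = 27

27


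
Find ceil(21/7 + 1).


21/7 = 3
3 + 1 = 4
ceil(4) = 4

4


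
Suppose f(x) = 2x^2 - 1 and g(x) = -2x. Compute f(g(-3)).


g(-3) = 6
f(6) = 2*(6)^2 - 1 = 71

71


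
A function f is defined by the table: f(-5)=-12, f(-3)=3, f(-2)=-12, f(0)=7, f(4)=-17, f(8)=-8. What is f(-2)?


-12


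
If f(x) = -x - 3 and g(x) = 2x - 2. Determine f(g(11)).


g(11) = 20
f(20) = -23

-23


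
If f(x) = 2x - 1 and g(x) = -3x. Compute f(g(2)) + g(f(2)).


-22


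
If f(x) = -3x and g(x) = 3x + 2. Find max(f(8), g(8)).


f(8) = -24
g(8) = 26
max = 26

26


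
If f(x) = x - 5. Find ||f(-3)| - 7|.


1


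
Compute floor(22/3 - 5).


22/3 = 7.3333
7.3333 - 5 = 2.3333
floor(2.3333) = 2

2


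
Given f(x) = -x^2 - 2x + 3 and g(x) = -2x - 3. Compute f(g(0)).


g(0) = -3
f(-3) = (-1)*(-3)^2 - 2*(-3) + 3 = 0

0


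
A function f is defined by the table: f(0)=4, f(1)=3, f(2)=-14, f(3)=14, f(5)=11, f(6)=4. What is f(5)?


11


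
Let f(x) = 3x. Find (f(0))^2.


f(0) = 0
(0)^2 = 0

0


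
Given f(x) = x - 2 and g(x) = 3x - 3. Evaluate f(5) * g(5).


f(5) = 3
g(5) = 12
Product = 36

36


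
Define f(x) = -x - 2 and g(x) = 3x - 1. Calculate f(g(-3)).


8


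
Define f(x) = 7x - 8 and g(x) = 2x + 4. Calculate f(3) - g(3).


f(3) = 13
g(3) = 10
Difference = 3

3


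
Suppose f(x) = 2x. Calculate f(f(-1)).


f(-1) = -2
f(-2) = -4

-4


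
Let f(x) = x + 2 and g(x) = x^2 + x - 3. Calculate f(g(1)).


g(1) = -1
f(-1) = 1

1


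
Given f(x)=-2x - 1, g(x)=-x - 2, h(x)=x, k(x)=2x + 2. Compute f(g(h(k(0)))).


k(0) = 2
h(2) = 2
g(2) = -4
f(-4) = 7

7


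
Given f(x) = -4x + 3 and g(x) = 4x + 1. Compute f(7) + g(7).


4


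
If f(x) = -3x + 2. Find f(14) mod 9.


5


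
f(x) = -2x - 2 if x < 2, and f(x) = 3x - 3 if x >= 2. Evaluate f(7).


7 satisfies x >= 2
f(7) = 18

18


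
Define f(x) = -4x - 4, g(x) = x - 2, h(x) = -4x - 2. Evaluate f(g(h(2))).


h(2) = -10
g(-10) = -12
f(-12) = 44

44


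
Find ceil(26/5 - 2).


26/5 = 5.2
5.2 - 2 = 3.2
ceil(3.2) = 4

4


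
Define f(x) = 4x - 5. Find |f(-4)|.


f(-4) = -21
|-21| = 21

21


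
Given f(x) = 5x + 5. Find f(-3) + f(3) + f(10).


f(-3) = -10
f(3) = 20
f(10) = 55
Sum = 65

65


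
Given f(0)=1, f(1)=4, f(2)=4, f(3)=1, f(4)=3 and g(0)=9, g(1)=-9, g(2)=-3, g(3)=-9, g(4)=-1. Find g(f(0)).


f(0) = 1
g(1) = -9

-9


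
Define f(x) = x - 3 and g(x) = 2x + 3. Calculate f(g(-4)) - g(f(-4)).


f(g(-4)) = -8
g(f(-4)) = -11
Difference = 3

3


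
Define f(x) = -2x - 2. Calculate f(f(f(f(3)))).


f(3) = -8
f(-8) = 14
f(14) = -30
f(-30) = 58

58


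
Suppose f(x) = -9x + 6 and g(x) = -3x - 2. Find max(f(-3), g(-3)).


33


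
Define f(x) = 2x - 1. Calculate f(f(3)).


f(3) = 5
f(5) = 9

9


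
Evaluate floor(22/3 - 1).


22/3 = 7.3333
7.3333 - 1 = 6.3333
floor(6.3333) = 6

6


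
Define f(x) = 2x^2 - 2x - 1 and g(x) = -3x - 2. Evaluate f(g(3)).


g(3) = -11
f(-11) = 2*(-11)^2 - 2*(-11) - 1 = 263

263


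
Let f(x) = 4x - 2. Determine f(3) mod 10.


f(3) = 10
10 mod 10 = 0

0


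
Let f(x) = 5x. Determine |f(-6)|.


f(-6) = -30
|-30| = 30

30


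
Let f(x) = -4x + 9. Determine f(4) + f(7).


f(4) = -7
f(7) = -19
Sum = -26

-26


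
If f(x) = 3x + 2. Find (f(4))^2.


f(4) = 14
(14)^2 = 196

196


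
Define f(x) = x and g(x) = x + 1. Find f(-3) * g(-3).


f(-3) = -3
g(-3) = -2
Product = 6

6


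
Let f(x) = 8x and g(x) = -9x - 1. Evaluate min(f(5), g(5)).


f(5) = 40
g(5) = -46
min = -46

-46


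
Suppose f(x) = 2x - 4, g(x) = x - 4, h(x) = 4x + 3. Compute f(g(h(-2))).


h(-2) = -5
g(-5) = -9
f(-9) = -22

-22


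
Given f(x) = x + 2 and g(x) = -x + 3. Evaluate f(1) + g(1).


f(1) = 3
g(1) = 2
Sum = 5

5


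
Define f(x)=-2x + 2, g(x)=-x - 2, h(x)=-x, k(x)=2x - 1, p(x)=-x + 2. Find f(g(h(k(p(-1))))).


p(-1) = 3
k(3) = 5
h(5) = -5
g(-5) = 3
f(3) = -4

-4


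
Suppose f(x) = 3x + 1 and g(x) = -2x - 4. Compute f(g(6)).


g(6) = -16
f(-16) = -47

-47


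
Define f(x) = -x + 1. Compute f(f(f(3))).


f(3) = -2
f(-2) = 3
f(3) = -2

-2


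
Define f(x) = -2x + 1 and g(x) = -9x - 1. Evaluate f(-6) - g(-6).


f(-6) = 13
g(-6) = 53
Difference = -40

-40


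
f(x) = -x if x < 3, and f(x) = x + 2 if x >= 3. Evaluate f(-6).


6


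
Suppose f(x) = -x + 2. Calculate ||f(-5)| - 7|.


f(-5) = 7
|7| = 7
|7 - 7| = 0

0


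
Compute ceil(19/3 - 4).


3


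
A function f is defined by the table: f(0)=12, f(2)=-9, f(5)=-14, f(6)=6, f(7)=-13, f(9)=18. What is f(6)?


Reading from the table at x = 6

6


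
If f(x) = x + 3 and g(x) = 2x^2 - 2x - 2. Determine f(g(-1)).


g(-1) = 2
f(2) = 5

5


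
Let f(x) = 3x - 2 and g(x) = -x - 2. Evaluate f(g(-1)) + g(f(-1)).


-2


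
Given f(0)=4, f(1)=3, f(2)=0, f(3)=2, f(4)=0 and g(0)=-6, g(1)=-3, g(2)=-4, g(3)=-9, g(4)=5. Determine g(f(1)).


f(1) = 3
g(3) = -9

-9


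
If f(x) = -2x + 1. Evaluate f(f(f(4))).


f(4) = -7
f(-7) = 15
f(15) = -29

-29


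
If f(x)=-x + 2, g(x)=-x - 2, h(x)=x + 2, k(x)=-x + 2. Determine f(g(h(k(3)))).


k(3) = -1
h(-1) = 1
g(1) = -3
f(-3) = 5

5


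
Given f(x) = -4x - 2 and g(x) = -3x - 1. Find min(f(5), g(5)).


f(5) = -22
g(5) = -16
min = -22

-22


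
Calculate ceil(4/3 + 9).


4/3 = 1.3333
1.3333 + 9 = 10.3333
ceil(10.3333) = 11

11


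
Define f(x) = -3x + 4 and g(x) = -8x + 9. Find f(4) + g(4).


f(4) = -8
g(4) = -23
Sum = -31

-31


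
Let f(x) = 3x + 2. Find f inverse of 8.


Solve 3x + 2 = 8
x = (8 - 2) / 3 = 2

2


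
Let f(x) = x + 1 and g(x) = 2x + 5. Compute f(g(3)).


g(3) = 11
f(11) = 12

12


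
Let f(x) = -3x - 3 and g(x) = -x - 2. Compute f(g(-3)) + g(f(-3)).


f(g(-3)) = -6
g(f(-3)) = -8
Sum = -14

-14


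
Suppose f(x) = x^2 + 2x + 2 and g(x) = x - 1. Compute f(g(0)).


g(0) = -1
f(-1) = 1*(-1)^2 + 2*(-1) + 2 = 1

1


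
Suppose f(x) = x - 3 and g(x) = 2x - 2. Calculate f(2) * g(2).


f(2) = -1
g(2) = 2
Product = -2

-2


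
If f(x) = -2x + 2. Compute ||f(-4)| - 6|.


f(-4) = 10
|10| = 10
|10 - 6| = 4

4


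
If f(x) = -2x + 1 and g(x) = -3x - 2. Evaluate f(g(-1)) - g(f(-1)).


f(g(-1)) = -1
g(f(-1)) = -11
Difference = 10

10


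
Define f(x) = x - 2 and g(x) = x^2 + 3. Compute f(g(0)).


g(0) = 3
f(3) = 1

1


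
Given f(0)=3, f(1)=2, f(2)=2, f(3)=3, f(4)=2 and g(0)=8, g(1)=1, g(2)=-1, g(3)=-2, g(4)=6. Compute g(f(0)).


f(0) = 3
g(3) = -2

-2


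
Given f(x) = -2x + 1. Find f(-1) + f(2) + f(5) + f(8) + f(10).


f(-1) = 3
f(2) = -3
f(5) = -9
f(8) = -15
f(10) = -19
Sum = -43

-43


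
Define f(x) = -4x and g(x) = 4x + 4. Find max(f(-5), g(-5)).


f(-5) = 20
g(-5) = -16
max = 20

20


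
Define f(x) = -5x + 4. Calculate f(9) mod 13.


f(9) = -41
-41 mod 13 = 11

11


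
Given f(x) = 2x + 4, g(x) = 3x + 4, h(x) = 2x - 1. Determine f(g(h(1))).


18


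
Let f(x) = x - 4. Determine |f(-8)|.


12


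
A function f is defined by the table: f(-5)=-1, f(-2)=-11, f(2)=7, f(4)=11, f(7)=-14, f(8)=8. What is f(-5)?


Reading from the table at x = -5

-1


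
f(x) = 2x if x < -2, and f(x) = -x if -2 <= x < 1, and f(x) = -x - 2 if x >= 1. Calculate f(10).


-12


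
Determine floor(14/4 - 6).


14/4 = 3.5
3.5 - 6 = -2.5
floor(-2.5) = -3

-3


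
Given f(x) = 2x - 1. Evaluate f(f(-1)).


f(-1) = -3
f(-3) = -7

-7


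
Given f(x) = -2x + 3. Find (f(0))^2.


f(0) = 3
(3)^2 = 9

9


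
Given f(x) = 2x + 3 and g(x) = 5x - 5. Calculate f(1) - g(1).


f(1) = 5
g(1) = 0
Difference = 5

5


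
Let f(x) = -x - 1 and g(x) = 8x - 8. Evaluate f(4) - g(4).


f(4) = -5
g(4) = 24
Difference = -29

-29


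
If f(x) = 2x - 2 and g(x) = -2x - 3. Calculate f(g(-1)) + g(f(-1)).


f(g(-1)) = -4
g(f(-1)) = 5
Sum = 1

1


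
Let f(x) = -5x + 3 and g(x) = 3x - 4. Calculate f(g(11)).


g(11) = 29
f(29) = -142

-142


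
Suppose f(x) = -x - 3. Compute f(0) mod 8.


f(0) = -3
-3 mod 8 = 5

5


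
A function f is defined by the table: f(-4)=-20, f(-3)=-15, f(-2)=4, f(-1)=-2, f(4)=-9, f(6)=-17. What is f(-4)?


-20


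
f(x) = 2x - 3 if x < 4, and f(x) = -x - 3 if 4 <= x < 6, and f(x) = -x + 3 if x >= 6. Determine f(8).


-5


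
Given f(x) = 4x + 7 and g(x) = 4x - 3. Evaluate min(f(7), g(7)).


f(7) = 35
g(7) = 25
min = 25

25


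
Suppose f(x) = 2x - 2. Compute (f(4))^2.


f(4) = 6
(6)^2 = 36

36


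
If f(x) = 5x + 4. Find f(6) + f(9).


f(6) = 34
f(9) = 49
Sum = 83

83


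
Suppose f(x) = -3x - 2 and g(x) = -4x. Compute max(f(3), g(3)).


f(3) = -11
g(3) = -12
max = -11

-11


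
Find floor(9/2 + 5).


9


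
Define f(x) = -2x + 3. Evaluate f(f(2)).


f(2) = -1
f(-1) = 5

5


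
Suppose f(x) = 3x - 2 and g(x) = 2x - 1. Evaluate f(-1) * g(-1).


f(-1) = -5
g(-1) = -3
Product = 15

15


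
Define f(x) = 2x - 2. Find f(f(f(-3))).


f(-3) = -8
f(-8) = -18
f(-18) = -38

-38


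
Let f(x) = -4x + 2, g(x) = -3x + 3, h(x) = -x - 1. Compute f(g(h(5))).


h(5) = -6
g(-6) = 21
f(21) = -82

-82


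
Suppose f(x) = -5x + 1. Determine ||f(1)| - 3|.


f(1) = -4
|-4| = 4
|4 - 3| = 1

1


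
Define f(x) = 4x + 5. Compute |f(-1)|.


f(-1) = 1
|1| = 1

1


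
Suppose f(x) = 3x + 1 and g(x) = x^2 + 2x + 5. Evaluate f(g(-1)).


g(-1) = 4
f(4) = 13

13


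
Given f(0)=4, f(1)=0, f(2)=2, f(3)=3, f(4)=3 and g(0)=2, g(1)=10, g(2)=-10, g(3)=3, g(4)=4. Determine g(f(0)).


f(0) = 4
g(4) = 4

4


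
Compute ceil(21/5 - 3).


21/5 = 4.2
4.2 - 3 = 1.2
ceil(1.2) = 2

2


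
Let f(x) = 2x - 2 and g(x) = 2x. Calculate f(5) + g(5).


18


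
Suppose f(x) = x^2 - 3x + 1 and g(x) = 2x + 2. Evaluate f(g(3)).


41


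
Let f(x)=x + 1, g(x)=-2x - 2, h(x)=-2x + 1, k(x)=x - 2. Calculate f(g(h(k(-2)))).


-19


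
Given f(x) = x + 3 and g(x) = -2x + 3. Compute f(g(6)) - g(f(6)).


f(g(6)) = -6
g(f(6)) = -15
Difference = 9

9


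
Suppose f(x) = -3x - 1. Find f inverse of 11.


Solve -3x - 1 = 11
x = (11 + 1) / (-3) = -4

-4


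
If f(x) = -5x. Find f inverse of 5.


Solve -5x = 5
x = (5) / (-5) = -1

-1


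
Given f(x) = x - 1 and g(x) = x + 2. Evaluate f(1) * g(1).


f(1) = 0
g(1) = 3
Product = 0

0


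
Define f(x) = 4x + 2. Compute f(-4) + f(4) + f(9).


f(-4) = -14
f(4) = 18
f(9) = 38
Sum = 42

42


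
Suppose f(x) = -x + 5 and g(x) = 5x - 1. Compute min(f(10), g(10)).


f(10) = -5
g(10) = 49
min = -5

-5


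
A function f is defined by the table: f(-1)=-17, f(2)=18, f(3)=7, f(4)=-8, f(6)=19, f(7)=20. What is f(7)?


20


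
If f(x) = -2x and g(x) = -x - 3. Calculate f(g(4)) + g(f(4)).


f(g(4)) = 14
g(f(4)) = 5
Sum = 19

19


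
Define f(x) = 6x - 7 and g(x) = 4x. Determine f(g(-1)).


g(-1) = -4
f(-4) = -31

-31


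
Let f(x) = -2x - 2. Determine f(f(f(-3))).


f(-3) = 4
f(4) = -10
f(-10) = 18

18


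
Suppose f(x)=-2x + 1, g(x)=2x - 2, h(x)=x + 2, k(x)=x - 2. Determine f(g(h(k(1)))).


k(1) = -1
h(-1) = 1
g(1) = 0
f(0) = 1

1


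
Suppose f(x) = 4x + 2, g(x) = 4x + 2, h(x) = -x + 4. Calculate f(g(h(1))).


h(1) = 3
g(3) = 14
f(14) = 58

58


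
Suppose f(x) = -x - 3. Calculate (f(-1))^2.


f(-1) = -2
(-2)^2 = 4

4


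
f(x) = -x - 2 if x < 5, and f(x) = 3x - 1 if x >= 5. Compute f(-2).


-2 satisfies x < 5
f(-2) = 0

0


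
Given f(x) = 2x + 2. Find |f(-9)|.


f(-9) = -16
|-16| = 16

16


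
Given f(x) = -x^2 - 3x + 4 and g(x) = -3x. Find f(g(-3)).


g(-3) = 9
f(9) = (-1)*(9)^2 - 3*(9) + 4 = -104

-104


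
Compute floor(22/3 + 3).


10


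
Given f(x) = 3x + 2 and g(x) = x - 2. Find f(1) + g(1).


4


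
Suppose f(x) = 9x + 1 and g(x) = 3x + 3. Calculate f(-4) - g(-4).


f(-4) = -35
g(-4) = -9
Difference = -26

-26


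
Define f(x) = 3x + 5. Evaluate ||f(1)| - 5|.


3


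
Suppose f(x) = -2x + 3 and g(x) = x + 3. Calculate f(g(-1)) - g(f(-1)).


f(g(-1)) = -1
g(f(-1)) = 8
Difference = -9

-9


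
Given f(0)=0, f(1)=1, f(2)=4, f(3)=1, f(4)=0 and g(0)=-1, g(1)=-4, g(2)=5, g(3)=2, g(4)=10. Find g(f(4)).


f(4) = 0
g(0) = -1

-1


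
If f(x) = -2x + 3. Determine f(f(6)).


f(6) = -9
f(-9) = 21

21


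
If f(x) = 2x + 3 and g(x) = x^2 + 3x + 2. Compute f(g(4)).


g(4) = 30
f(30) = 63

63


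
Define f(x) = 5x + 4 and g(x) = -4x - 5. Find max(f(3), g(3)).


f(3) = 19
g(3) = -17
max = 19

19


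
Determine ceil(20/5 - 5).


-1


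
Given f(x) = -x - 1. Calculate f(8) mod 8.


f(8) = -9
-9 mod 8 = 7

7


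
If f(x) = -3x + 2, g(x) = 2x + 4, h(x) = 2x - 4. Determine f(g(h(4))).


h(4) = 4
g(4) = 12
f(12) = -34

-34


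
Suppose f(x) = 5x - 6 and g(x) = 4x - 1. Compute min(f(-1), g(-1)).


f(-1) = -11
g(-1) = -5
min = -11

-11


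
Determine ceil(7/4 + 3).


7/4 = 1.75
1.75 + 3 = 4.75
ceil(4.75) = 5

5


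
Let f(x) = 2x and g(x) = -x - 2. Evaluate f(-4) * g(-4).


f(-4) = -8
g(-4) = 2
Product = -16

-16


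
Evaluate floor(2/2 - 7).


2/2 = 1
1 - 7 = -6
floor(-6) = -6

-6


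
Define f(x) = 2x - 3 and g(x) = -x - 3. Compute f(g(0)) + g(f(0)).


f(g(0)) = -9
g(f(0)) = 0
Sum = -9

-9


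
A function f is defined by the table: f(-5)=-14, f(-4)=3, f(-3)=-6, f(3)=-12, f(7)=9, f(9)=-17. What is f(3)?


-12


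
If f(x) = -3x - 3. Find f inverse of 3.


Solve -3x - 3 = 3
x = (3 + 3) / (-3) = -2

-2


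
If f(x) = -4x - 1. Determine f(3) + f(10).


f(3) = -13
f(10) = -41
Sum = -54

-54


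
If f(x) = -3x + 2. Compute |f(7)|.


f(7) = -19
|-19| = 19

19


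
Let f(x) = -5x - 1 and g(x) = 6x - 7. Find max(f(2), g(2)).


f(2) = -11
g(2) = 5
max = 5

5


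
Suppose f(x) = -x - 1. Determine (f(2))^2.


f(2) = -3
(-3)^2 = 9

9


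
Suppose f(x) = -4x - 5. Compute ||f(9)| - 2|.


f(9) = -41
|-41| = 41
|41 - 2| = 39

39


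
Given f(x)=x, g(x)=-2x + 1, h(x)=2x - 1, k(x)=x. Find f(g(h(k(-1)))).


k(-1) = -1
h(-1) = -3
g(-3) = 7
f(7) = 7

7


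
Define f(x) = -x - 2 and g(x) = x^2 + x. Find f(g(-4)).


g(-4) = 12
f(12) = -14

-14


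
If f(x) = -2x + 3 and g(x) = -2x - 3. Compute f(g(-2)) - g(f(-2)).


f(g(-2)) = 1
g(f(-2)) = -17
Difference = 18

18


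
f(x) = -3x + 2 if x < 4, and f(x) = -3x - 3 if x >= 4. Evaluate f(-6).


-6 satisfies x < 4
f(-6) = 20

20


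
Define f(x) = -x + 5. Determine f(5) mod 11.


f(5) = 0
0 mod 11 = 0

0


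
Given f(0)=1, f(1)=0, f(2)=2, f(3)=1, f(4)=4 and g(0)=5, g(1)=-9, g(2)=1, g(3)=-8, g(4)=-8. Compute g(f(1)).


f(1) = 0
g(0) = 5

5


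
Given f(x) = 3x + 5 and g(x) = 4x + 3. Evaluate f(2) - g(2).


f(2) = 11
g(2) = 11
Difference = 0

0


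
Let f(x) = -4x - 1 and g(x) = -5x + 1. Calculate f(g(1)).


g(1) = -4
f(-4) = 15

15


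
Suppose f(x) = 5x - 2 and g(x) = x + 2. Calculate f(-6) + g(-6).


f(-6) = -32
g(-6) = -4
Sum = -36

-36


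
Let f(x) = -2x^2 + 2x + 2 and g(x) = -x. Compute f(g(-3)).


-10


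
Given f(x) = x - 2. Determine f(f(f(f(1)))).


f(1) = -1
f(-1) = -3
f(-3) = -5
f(-5) = -7

-7


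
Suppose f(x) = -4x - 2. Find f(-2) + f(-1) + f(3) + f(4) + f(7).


-54


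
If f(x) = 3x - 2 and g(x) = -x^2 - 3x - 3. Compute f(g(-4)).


g(-4) = -7
f(-7) = -23

-23


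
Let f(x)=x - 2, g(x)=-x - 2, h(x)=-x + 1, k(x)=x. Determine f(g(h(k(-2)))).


k(-2) = -2
h(-2) = 3
g(3) = -5
f(-5) = -7

-7


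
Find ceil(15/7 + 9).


15/7 = 2.1429
2.1429 + 9 = 11.1429
ceil(11.1429) = 12

12


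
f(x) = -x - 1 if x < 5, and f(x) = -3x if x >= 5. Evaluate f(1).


1 satisfies x < 5
f(1) = -2

-2


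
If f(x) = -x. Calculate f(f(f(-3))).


f(-3) = 3
f(3) = -3
f(-3) = 3

3


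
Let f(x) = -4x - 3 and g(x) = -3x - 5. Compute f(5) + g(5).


f(5) = -23
g(5) = -20
Sum = -43

-43


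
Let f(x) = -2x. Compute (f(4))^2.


64


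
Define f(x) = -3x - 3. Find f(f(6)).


f(6) = -21
f(-21) = 60

60


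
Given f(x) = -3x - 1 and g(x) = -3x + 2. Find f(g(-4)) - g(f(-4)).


f(g(-4)) = -43
g(f(-4)) = -31
Difference = -12

-12


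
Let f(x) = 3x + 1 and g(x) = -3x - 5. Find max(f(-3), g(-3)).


4


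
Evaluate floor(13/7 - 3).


13/7 = 1.8571
1.8571 - 3 = -1.1429
floor(-1.1429) = -2

-2


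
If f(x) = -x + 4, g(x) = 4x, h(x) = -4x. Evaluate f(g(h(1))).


20


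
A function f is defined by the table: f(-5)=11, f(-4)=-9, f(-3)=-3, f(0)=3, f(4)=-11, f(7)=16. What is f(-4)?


Reading from the table at x = -4

-9


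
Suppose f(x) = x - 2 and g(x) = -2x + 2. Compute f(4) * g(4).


f(4) = 2
g(4) = -6
Product = -12

-12


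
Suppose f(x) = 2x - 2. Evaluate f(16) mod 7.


f(16) = 30
30 mod 7 = 2

2


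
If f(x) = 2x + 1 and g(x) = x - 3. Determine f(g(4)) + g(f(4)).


f(g(4)) = 3
g(f(4)) = 6
Sum = 9

9


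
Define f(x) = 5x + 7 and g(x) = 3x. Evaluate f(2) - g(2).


f(2) = 17
g(2) = 6
Difference = 11

11


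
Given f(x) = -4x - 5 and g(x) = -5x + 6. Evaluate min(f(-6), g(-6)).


19


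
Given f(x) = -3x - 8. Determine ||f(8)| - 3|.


f(8) = -32
|-32| = 32
|32 - 3| = 29

29


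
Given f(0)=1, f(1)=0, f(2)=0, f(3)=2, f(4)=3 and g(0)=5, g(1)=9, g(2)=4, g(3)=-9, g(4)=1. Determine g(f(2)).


f(2) = 0
g(0) = 5

5


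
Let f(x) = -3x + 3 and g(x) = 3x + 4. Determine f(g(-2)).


9


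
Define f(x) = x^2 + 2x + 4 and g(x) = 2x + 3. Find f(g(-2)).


g(-2) = -1
f(-1) = 1*(-1)^2 + 2*(-1) + 4 = 3

3


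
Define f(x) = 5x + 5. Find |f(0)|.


f(0) = 5
|5| = 5

5


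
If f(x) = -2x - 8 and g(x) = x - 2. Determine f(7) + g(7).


f(7) = -22
g(7) = 5
Sum = -17

-17


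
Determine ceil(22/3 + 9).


22/3 = 7.3333
7.3333 + 9 = 16.3333
ceil(16.3333) = 17

17


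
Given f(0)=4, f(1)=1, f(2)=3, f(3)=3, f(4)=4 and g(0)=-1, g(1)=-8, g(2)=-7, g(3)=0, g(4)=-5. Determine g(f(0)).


f(0) = 4
g(4) = -5

-5


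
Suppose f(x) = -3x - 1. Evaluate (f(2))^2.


f(2) = -7
(-7)^2 = 49

49


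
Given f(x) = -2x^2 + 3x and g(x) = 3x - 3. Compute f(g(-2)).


g(-2) = -9
f(-9) = (-2)*(-9)^2 + 3*(-9) = -189

-189


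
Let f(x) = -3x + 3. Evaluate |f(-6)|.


f(-6) = 21
|21| = 21

21


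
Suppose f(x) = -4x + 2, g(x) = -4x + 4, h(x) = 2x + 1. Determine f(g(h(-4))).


-126


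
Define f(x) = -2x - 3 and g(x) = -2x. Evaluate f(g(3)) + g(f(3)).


f(g(3)) = 9
g(f(3)) = 18
Sum = 27

27


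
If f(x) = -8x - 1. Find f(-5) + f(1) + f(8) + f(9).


-108


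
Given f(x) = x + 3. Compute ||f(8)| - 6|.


f(8) = 11
|11| = 11
|11 - 6| = 5

5


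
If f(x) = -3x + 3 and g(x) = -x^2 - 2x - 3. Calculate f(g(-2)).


g(-2) = -3
f(-3) = 12

12


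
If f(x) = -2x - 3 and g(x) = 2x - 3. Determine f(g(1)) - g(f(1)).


f(g(1)) = -1
g(f(1)) = -13
Difference = 12

12


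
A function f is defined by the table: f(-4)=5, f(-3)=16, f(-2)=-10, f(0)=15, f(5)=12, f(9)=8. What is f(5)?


12


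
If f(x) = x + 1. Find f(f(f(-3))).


f(-3) = -2
f(-2) = -1
f(-1) = 0

0


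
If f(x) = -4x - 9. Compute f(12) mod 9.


f(12) = -57
-57 mod 9 = 6

6


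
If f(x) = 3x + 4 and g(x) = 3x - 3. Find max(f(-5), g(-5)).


-11


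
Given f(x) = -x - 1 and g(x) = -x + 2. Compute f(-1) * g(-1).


0


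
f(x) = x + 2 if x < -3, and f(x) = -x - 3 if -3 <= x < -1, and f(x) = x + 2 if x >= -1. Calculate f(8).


10


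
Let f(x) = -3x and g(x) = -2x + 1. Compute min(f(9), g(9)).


f(9) = -27
g(9) = -17
min = -27

-27


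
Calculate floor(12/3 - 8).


12/3 = 4
4 - 8 = -4
floor(-4) = -4

-4


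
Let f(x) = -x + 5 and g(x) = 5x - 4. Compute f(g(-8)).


g(-8) = -44
f(-44) = 49

49


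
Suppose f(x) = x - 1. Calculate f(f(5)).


f(5) = 4
f(4) = 3

3


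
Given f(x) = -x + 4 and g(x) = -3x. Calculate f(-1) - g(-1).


f(-1) = 5
g(-1) = 3
Difference = 2

2


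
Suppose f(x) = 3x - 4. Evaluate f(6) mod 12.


f(6) = 14
14 mod 12 = 2

2


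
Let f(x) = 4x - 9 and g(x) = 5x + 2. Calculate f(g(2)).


g(2) = 12
f(12) = 39

39


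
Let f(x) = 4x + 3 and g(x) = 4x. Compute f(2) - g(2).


f(2) = 11
g(2) = 8
Difference = 3

3


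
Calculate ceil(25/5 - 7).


25/5 = 5
5 - 7 = -2
ceil(-2) = -2

-2


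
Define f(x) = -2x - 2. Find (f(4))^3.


f(4) = -10
(-10)^3 = -1000

-1000


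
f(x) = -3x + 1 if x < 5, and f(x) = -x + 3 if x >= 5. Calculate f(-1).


-1 satisfies x < 5
f(-1) = 4

4


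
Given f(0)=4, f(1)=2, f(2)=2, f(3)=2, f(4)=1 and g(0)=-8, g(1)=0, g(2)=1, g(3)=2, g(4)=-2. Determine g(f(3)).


f(3) = 2
g(2) = 1

1


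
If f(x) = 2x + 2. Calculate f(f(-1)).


2


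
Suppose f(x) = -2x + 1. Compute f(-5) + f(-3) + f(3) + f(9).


f(-5) = 11
f(-3) = 7
f(3) = -5
f(9) = -17
Sum = -4

-4


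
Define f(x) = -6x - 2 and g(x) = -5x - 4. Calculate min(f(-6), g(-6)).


f(-6) = 34
g(-6) = 26
min = 26

26


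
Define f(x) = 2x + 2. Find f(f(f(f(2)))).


62


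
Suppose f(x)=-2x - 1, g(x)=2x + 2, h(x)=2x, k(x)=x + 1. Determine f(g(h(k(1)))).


k(1) = 2
h(2) = 4
g(4) = 10
f(10) = -21

-21


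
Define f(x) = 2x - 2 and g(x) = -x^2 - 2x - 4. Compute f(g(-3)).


g(-3) = -7
f(-7) = -16

-16


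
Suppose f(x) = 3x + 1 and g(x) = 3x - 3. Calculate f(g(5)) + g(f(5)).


f(g(5)) = 37
g(f(5)) = 45
Sum = 82

82


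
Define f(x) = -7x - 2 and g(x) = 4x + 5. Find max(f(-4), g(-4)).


f(-4) = 26
g(-4) = -11
max = 26

26


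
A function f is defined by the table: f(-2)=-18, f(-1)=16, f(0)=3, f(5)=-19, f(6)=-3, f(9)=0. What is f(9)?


Reading from the table at x = 9

0


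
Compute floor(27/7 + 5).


27/7 = 3.8571
3.8571 + 5 = 8.8571
floor(8.8571) = 8

8


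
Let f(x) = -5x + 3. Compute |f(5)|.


f(5) = -22
|-22| = 22

22


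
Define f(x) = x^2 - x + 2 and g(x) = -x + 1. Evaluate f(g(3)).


8


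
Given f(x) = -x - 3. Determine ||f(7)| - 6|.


f(7) = -10
|-10| = 10
|10 - 6| = 4

4


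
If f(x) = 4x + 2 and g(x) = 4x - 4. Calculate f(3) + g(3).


f(3) = 14
g(3) = 8
Sum = 22

22


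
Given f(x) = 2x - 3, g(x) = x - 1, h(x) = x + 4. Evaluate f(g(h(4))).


h(4) = 8
g(8) = 7
f(7) = 11

11


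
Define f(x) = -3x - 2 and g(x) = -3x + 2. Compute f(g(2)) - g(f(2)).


-16


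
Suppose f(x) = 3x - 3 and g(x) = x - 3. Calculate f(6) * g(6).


45


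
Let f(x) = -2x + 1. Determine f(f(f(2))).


f(2) = -3
f(-3) = 7
f(7) = -13

-13


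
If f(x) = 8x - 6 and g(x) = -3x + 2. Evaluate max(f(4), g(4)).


26


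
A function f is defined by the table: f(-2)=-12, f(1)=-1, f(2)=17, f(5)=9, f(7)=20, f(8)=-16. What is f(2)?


Reading from the table at x = 2

17


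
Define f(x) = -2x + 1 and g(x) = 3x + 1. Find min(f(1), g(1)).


f(1) = -1
g(1) = 4
min = -1

-1


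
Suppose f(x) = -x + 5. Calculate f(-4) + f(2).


f(-4) = 9
f(2) = 3
Sum = 12

12


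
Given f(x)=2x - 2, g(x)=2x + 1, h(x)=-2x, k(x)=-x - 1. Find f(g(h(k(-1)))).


k(-1) = 0
h(0) = 0
g(0) = 1
f(1) = 0

0


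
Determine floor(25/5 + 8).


25/5 = 5
5 + 8 = 13
floor(13) = 13

13


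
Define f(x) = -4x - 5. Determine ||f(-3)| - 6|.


1


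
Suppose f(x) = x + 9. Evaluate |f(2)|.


f(2) = 11
|11| = 11

11


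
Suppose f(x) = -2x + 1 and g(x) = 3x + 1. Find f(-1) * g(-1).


-6


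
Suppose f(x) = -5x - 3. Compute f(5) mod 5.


2


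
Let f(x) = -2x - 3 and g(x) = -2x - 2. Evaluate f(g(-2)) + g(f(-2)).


f(g(-2)) = -7
g(f(-2)) = -4
Sum = -11

-11


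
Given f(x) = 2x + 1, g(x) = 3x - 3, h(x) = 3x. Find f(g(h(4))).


h(4) = 12
g(12) = 33
f(33) = 67

67


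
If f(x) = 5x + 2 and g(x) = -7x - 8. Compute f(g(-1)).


g(-1) = -1
f(-1) = -3

-3


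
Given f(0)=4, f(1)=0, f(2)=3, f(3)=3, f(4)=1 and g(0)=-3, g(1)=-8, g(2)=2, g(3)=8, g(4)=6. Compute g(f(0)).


f(0) = 4
g(4) = 6

6


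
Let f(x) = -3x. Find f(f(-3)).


f(-3) = 9
f(9) = -27

-27


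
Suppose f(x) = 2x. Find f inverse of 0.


0


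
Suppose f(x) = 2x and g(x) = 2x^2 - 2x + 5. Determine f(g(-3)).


g(-3) = 29
f(29) = 58

58


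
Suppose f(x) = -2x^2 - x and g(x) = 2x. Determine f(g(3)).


-78


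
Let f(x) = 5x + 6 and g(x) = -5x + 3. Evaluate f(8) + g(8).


f(8) = 46
g(8) = -37
Sum = 9

9


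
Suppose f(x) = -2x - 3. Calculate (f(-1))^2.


f(-1) = -1
(-1)^2 = 1

1


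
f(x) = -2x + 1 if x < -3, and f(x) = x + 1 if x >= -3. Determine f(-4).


-4 satisfies x < -3
f(-4) = 9

9


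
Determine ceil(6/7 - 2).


-1


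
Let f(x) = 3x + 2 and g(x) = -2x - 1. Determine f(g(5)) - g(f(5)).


f(g(5)) = -31
g(f(5)) = -35
Difference = 4

4


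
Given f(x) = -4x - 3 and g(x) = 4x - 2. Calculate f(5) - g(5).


f(5) = -23
g(5) = 18
Difference = -41

-41


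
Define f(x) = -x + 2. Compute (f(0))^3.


8


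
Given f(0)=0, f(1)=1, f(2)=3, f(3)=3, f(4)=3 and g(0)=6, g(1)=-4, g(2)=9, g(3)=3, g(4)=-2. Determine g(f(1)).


f(1) = 1
g(1) = -4

-4


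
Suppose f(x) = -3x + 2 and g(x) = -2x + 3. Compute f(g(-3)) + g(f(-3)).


f(g(-3)) = -25
g(f(-3)) = -19
Sum = -44

-44


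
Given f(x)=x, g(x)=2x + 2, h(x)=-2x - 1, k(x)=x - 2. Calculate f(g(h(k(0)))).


k(0) = -2
h(-2) = 3
g(3) = 8
f(8) = 8

8


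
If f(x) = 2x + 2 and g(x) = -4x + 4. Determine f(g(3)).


g(3) = -8
f(-8) = -14

-14


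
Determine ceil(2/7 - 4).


2/7 = 0.2857
0.2857 - 4 = -3.7143
ceil(-3.7143) = -3

-3


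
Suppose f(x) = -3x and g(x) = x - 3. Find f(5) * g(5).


f(5) = -15
g(5) = 2
Product = -30

-30


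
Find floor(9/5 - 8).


9/5 = 1.8
1.8 - 8 = -6.2
floor(-6.2) = -7

-7


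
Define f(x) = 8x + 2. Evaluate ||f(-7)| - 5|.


f(-7) = -54
|-54| = 54
|54 - 5| = 49

49


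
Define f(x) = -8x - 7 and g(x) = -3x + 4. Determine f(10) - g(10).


f(10) = -87
g(10) = -26
Difference = -61

-61
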